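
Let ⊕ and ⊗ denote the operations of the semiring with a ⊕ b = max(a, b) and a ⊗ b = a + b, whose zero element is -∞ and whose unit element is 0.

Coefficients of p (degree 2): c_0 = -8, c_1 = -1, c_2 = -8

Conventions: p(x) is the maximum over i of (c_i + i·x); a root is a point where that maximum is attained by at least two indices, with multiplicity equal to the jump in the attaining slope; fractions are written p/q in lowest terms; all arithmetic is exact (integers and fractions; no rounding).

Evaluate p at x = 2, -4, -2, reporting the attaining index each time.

p(2) = max(-8+0·2=-8, -1+1·2=1, -8+2·2=-4) = 1 (attained by i=1)
p(-4) = max(-8+0·(-4)=-8, -1+1·(-4)=-5, -8+2·(-4)=-16) = -5 (attained by i=1)
p(-2) = max(-8+0·(-2)=-8, -1+1·(-2)=-3, -8+2·(-2)=-12) = -3 (attained by i=1)
Answer: p(2) = 1; p(-4) = -5; p(-2) = -3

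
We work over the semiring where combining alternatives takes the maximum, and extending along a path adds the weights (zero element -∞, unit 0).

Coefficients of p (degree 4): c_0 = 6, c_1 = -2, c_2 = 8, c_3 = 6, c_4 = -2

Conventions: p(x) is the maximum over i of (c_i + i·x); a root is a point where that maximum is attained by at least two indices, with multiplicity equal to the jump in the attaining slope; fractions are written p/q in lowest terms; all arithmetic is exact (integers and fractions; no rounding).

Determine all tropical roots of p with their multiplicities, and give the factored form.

hull edge (i=0, c=6) to (i=2, c=8): slope 1, span 2
hull edge (i=2, c=8) to (i=3, c=6): slope -2, span 1
hull edge (i=3, c=6) to (i=4, c=-2): slope -8, span 1
Factored form: p(x) = -2 ⊗ (x ⊕ (-1)) ⊗ (x ⊕ (-1)) ⊗ (x ⊕ 2) ⊗ (x ⊕ 8)
Answer: roots = -1 (mult 2), 2 (mult 1), 8 (mult 1)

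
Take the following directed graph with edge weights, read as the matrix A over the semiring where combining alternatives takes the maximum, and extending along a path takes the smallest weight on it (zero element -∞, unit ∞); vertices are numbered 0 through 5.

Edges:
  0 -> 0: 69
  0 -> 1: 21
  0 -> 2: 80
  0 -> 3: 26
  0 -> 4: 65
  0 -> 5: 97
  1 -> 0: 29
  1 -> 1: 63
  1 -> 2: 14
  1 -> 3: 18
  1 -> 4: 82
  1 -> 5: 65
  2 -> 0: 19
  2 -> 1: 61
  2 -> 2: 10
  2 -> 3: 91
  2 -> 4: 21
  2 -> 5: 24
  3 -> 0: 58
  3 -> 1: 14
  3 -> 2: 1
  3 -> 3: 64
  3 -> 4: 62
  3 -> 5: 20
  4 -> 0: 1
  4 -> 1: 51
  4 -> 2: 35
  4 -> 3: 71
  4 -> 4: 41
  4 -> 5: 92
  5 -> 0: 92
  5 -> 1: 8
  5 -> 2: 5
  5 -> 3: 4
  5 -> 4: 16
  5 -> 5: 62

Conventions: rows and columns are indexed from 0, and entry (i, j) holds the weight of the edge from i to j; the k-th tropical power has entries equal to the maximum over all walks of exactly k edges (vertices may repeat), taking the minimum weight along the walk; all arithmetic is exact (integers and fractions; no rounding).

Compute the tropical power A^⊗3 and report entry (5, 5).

A^⊗2:
  [92, 61, 69, 80, 65, 69]
  [65, 63, 35, 71, 63, 82]
  [58, 61, 21, 64, 62, 61]
  [58, 51, 58, 64, 62, 62]
  [92, 51, 35, 64, 62, 62]
  [69, 21, 80, 26, 65, 92]
A^⊗3:
  [69, 61, 80, 69, 65, 92]
  [82, 63, 65, 64, 65, 65]
  [61, 61, 58, 64, 62, 62]
  [62, 58, 58, 64, 62, 62]
  [69, 51, 80, 64, 65, 92]
  [92, 61, 69, 80, 65, 69]
Key observation: the optimum is the walk 5->0->0->5, with weight 92 min 69 min 97 = 69.
Optimal value attained by: walk 5->0->0->5.
Answer: (A^⊗3)[5][5] = 69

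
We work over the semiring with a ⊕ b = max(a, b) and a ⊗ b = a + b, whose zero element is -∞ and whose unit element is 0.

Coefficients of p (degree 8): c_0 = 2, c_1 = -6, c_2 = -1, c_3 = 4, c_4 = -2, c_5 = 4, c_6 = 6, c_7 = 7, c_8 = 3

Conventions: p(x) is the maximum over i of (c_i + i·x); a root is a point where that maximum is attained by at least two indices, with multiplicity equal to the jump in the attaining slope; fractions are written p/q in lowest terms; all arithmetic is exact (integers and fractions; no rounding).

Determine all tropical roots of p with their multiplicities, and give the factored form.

hull edge (i=0, c=2) to (i=7, c=7): slope 5/7, span 7
hull edge (i=7, c=7) to (i=8, c=3): slope -4, span 1
Factored form: p(x) = 3 ⊗ (x ⊕ (-5/7)) ⊗ (x ⊕ (-5/7)) ⊗ (x ⊕ (-5/7)) ⊗ (x ⊕ (-5/7)) ⊗ (x ⊕ (-5/7)) ⊗ (x ⊕ (-5/7)) ⊗ (x ⊕ (-5/7)) ⊗ (x ⊕ 4)
Answer: roots = -5/7 (mult 7), 4 (mult 1)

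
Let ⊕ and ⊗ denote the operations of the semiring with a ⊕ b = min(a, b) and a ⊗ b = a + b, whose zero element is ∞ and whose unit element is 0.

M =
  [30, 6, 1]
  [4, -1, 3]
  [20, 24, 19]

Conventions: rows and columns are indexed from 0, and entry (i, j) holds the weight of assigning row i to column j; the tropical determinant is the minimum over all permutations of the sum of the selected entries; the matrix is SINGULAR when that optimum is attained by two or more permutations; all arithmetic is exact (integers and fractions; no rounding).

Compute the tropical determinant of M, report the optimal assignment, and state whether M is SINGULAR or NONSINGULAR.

σ = (0, 1, 2): 30 + (-1) + 19 = 48
σ = (0, 2, 1): 30 + 3 + 24 = 57
σ = (1, 0, 2): 6 + 4 + 19 = 29
σ = (1, 2, 0): 6 + 3 + 20 = 29
σ = (2, 0, 1): 1 + 4 + 24 = 29
σ = (2, 1, 0): 1 + (-1) + 20 = 20
Optimal value attained by: σ = (2, 1, 0).
Answer: det⊕(M) = 20; verdict: NONSINGULAR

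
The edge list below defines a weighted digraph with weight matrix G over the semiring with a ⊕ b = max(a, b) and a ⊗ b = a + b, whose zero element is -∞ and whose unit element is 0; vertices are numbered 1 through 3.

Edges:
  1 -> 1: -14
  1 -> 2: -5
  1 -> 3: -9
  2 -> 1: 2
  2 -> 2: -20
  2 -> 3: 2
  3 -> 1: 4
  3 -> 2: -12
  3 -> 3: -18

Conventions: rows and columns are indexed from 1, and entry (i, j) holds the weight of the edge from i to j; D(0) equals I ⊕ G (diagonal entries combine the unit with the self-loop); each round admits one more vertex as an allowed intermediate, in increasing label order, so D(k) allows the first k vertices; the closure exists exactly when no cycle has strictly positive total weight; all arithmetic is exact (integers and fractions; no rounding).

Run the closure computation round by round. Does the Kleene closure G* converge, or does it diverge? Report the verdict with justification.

D(0):
  [0, -5, -9]
  [2, 0, 2]
  [4, -12, 0]
D(1):
  [0, -5, -9]
  [2, 0, 2]
  [4, -1, 0]
Detection: at round 2, diagonal entry (3, 3) turns strictly positive.
Key observation: the cycle 3->1->2->3 has total weight 4 + (-5) + 2, which is strictly positive.
Answer: DIVERGES — positive cycle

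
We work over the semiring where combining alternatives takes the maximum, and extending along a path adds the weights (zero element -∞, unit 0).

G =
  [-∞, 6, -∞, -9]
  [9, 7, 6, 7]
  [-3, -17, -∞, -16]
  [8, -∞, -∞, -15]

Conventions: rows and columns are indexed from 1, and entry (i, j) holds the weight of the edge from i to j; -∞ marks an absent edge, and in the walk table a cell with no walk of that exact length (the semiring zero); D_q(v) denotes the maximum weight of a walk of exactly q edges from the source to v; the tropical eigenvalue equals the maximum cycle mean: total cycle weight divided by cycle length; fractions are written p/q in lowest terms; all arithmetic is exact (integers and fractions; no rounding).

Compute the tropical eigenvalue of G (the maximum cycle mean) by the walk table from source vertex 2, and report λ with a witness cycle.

q=0: [-∞, 0, -∞, -∞]
q=1: [9, 7, 6, 7]
q=2: [16, 15, 13, 14]
q=3: [24, 22, 21, 22]
q=4: [31, 30, 28, 29]
Optimal cycle mean attained by: cycle 1->2->1, total 6 + 9, length 2.
Answer: λ = 15/2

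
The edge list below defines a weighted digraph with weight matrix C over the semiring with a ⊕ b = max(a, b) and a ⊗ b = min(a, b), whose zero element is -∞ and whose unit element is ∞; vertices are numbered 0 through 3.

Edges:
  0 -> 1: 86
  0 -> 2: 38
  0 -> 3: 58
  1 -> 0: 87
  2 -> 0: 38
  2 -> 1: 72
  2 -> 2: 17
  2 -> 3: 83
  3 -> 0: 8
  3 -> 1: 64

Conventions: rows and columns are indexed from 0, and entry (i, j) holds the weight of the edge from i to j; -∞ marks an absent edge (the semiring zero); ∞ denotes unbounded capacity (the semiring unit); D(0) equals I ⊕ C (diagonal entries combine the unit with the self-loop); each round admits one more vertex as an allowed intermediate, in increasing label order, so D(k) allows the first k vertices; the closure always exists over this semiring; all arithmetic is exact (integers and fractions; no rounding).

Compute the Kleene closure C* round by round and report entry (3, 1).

D(0):
  [∞, 86, 38, 58]
  [87, ∞, -∞, -∞]
  [38, 72, ∞, 83]
  [8, 64, -∞, ∞]
D(1):
  [∞, 86, 38, 58]
  [87, ∞, 38, 58]
  [38, 72, ∞, 83]
  [8, 64, 8, ∞]
D(2):
  [∞, 86, 38, 58]
  [87, ∞, 38, 58]
  [72, 72, ∞, 83]
  [64, 64, 38, ∞]
D(3):
  [∞, 86, 38, 58]
  [87, ∞, 38, 58]
  [72, 72, ∞, 83]
  [64, 64, 38, ∞]
D(4):
  [∞, 86, 38, 58]
  [87, ∞, 38, 58]
  [72, 72, ∞, 83]
  [64, 64, 38, ∞]
Answer: C*[3][1] = 64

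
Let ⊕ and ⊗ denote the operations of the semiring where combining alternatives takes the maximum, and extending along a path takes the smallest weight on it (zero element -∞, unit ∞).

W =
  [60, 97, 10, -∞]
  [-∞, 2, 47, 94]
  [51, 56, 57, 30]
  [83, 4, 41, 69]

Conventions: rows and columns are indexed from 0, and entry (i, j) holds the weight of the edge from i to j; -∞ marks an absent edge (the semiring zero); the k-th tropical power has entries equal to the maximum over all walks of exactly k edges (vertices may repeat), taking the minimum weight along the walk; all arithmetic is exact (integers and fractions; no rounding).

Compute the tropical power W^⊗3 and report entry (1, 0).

W^⊗2:
  [60, 60, 47, 94]
  [83, 47, 47, 69]
  [51, 56, 57, 56]
  [69, 83, 41, 69]
W^⊗3:
  [83, 60, 47, 69]
  [69, 83, 47, 69]
  [56, 56, 57, 56]
  [69, 69, 47, 83]
Key observation: the optimum is the walk 1->3->3->0, with weight 94 min 69 min 83 = 69.
Optimal value attained by: walk 1->3->3->0.
Answer: (W^⊗3)[1][0] = 69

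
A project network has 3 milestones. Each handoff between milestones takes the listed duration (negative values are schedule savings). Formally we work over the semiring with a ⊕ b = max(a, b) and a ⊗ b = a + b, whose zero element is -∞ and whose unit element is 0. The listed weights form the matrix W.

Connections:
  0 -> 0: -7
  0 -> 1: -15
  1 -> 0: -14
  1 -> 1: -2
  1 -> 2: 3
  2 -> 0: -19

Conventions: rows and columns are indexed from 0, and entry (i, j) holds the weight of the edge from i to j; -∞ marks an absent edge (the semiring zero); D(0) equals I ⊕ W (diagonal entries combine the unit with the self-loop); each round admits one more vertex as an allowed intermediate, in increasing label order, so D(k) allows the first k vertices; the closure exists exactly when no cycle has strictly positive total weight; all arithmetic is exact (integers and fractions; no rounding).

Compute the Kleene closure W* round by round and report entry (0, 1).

D(0):
  [0, -15, -∞]
  [-14, 0, 3]
  [-19, -∞, 0]
D(1):
  [0, -15, -∞]
  [-14, 0, 3]
  [-19, -34, 0]
D(2):
  [0, -15, -12]
  [-14, 0, 3]
  [-19, -34, 0]
D(3):
  [0, -15, -12]
  [-14, 0, 3]
  [-19, -34, 0]
Answer: W*[0][1] = -15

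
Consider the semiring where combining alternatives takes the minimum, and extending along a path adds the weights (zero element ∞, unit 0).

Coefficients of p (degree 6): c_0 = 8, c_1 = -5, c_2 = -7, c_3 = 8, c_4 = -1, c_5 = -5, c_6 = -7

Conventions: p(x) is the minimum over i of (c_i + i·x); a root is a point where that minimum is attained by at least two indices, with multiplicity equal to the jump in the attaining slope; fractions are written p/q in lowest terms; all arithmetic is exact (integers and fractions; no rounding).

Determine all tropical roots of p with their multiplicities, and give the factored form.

hull edge (i=0, c=8) to (i=1, c=-5): slope -13, span 1
hull edge (i=1, c=-5) to (i=2, c=-7): slope -2, span 1
hull edge (i=2, c=-7) to (i=6, c=-7): slope 0, span 4
Factored form: p(x) = -7 ⊗ (x ⊕ 0) ⊗ (x ⊕ 0) ⊗ (x ⊕ 0) ⊗ (x ⊕ 0) ⊗ (x ⊕ 2) ⊗ (x ⊕ 13)
Answer: roots = 0 (mult 4), 2 (mult 1), 13 (mult 1)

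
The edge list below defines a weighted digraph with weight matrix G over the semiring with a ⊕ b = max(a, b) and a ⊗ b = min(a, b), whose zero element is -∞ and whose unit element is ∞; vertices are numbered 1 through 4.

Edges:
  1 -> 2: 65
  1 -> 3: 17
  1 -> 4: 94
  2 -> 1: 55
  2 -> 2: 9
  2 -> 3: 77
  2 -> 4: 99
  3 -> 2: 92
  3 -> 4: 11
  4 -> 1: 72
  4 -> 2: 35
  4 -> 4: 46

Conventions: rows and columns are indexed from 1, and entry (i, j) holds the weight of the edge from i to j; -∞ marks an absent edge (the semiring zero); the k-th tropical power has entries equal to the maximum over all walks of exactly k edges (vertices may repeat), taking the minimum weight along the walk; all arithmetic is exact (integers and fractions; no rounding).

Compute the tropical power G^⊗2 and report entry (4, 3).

G^⊗2:
  [72, 35, 65, 65]
  [72, 77, 17, 55]
  [55, 11, 77, 92]
  [46, 65, 35, 72]
Key observation: the optimum is the walk 4->2->3, with weight 35 min 77 = 35.
Optimal value attained by: walk 4->2->3.
Answer: (G^⊗2)[4][3] = 35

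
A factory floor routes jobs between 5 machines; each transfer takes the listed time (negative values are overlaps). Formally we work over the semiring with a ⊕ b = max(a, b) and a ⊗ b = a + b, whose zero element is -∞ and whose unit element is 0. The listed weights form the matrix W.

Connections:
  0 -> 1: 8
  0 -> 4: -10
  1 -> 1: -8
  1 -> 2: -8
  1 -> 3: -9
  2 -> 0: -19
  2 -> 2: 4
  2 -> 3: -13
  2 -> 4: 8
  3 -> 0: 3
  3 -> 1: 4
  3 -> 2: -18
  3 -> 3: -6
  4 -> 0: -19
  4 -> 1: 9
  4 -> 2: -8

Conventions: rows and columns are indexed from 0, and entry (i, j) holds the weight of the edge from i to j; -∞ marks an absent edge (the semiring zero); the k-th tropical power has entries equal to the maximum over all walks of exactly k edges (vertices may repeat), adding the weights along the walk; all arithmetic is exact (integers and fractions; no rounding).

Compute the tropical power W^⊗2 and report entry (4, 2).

W^⊗2:
  [-29, 0, 0, -1, -∞]
  [-6, -5, -4, -15, 0]
  [-10, 17, 8, -9, 12]
  [-3, 11, -4, -5, -7]
  [-27, 1, 1, 0, 0]
Key observation: the optimum is the walk 4->1->2, with weight 9 + (-8) = 1.
Optimal value attained by: walk 4->1->2.
Answer: (W^⊗2)[4][2] = 1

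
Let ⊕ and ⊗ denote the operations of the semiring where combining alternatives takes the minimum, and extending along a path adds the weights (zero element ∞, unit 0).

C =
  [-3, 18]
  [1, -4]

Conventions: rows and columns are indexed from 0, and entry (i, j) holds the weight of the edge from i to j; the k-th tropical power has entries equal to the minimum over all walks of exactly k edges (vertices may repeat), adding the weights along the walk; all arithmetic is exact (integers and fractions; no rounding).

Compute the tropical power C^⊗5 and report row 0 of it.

C^⊗2:
  [-6, 14]
  [-3, -8]
C^⊗3:
  [-9, 10]
  [-7, -12]
C^⊗4:
  [-12, 6]
  [-11, -16]
C^⊗5:
  [-15, 2]
  [-15, -20]
Answer: row 0 of C^⊗5 = [-15, 2]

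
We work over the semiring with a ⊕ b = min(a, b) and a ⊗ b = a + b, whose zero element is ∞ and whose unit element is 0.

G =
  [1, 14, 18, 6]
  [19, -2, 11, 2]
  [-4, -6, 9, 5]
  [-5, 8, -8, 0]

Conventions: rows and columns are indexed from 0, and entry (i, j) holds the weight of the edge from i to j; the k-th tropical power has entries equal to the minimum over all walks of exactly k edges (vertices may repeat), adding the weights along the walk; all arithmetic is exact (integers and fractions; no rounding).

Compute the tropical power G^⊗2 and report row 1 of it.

G^⊗2:
  [1, 12, -2, 6]
  [-3, -4, -6, 0]
  [-3, -8, -3, -4]
  [-12, -14, -8, -3]
Answer: row 1 of G^⊗2 = [-3, -4, -6, 0]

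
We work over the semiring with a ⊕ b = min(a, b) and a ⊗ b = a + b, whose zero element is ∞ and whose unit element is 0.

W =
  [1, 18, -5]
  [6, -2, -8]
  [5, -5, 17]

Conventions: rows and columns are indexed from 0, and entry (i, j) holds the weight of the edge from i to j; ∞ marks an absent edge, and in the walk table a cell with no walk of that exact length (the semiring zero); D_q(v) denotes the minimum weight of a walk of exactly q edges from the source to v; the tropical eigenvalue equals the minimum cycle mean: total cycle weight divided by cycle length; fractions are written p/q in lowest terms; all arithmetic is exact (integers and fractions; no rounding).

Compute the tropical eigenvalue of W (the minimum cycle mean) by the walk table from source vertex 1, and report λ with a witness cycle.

q=0: [∞, 0, ∞]
q=1: [6, -2, -8]
q=2: [-3, -13, -10]
q=3: [-7, -15, -21]
Optimal cycle mean attained by: cycle 1->2->1, total (-8) + (-5), length 2.
Answer: λ = -13/2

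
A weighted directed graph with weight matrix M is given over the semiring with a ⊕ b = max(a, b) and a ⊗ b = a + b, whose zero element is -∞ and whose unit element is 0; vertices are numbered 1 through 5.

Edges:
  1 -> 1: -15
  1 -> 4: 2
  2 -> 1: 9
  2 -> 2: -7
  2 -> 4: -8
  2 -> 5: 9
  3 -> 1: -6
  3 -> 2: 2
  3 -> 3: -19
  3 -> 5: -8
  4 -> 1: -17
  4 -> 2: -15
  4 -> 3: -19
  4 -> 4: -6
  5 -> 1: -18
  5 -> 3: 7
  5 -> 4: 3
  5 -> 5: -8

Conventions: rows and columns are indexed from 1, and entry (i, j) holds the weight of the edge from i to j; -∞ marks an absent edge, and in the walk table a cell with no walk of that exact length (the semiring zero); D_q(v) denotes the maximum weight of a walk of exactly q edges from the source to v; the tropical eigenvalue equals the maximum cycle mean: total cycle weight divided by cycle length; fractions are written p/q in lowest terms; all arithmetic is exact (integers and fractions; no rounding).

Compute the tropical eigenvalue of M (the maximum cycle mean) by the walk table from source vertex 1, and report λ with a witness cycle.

q=0: [0, -∞, -∞, -∞, -∞]
q=1: [-15, -∞, -∞, 2, -∞]
q=2: [-15, -13, -17, -4, -∞]
q=3: [-4, -15, -23, -10, -4]
q=4: [-6, -21, 3, -1, -6]
q=5: [-3, 5, 1, -3, -5]
Optimal cycle mean attained by: cycle 2->5->3->2, total 9 + 7 + 2, length 3.
Answer: λ = 6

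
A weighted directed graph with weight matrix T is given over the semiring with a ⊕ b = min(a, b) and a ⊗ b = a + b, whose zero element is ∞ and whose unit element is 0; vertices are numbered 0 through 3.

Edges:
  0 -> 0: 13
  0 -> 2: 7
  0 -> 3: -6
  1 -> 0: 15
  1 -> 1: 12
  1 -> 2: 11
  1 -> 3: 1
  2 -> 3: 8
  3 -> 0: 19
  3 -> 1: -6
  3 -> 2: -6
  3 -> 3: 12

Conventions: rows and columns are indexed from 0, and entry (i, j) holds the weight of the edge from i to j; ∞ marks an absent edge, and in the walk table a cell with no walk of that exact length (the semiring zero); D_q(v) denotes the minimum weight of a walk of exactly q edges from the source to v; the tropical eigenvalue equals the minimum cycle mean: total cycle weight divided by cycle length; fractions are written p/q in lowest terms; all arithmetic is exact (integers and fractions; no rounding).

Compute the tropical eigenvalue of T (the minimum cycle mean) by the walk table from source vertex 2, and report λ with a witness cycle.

q=0: [∞, ∞, 0, ∞]
q=1: [∞, ∞, ∞, 8]
q=2: [27, 2, 2, 20]
q=3: [17, 14, 13, 3]
q=4: [22, -3, -3, 11]
Optimal cycle mean attained by: cycle 1->3->1, total 1 + (-6), length 2.
Answer: λ = -5/2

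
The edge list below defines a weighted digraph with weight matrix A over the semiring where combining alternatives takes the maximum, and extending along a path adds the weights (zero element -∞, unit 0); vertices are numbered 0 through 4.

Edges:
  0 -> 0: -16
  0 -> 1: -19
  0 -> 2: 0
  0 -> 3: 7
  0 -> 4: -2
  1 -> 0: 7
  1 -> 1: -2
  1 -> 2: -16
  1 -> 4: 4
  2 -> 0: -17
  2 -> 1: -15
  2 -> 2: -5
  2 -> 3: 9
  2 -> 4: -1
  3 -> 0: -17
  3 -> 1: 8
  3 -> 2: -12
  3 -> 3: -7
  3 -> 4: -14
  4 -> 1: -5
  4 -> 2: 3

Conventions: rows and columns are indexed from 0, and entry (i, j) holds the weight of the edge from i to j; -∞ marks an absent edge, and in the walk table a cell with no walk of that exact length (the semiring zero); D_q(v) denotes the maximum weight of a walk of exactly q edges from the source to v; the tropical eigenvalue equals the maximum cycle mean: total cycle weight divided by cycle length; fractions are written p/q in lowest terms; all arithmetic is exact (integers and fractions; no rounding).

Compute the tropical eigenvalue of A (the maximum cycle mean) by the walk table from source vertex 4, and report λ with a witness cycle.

q=0: [-∞, -∞, -∞, -∞, 0]
q=1: [-∞, -5, 3, -∞, -∞]
q=2: [2, -7, -2, 12, 2]
q=3: [0, 20, 5, 9, 0]
q=4: [27, 18, 4, 14, 24]
q=5: [25, 22, 27, 34, 25]
Optimal cycle mean attained by: cycle 0->3->1->0, total 7 + 8 + 7, length 3.
Answer: λ = 22/3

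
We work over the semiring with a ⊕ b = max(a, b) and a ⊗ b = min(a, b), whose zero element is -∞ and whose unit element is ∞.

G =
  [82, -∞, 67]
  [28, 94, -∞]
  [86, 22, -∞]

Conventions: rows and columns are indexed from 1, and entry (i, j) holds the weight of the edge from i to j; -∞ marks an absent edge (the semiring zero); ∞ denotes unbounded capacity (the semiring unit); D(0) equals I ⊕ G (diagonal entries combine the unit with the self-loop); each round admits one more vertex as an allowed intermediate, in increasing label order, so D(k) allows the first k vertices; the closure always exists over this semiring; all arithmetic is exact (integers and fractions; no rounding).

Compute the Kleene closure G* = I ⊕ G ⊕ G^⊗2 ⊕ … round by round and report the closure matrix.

D(0):
  [∞, -∞, 67]
  [28, ∞, -∞]
  [86, 22, ∞]
D(1):
  [∞, -∞, 67]
  [28, ∞, 28]
  [86, 22, ∞]
D(2):
  [∞, -∞, 67]
  [28, ∞, 28]
  [86, 22, ∞]
D(3):
  [∞, 22, 67]
  [28, ∞, 28]
  [86, 22, ∞]
Answer: G* = [[∞, 22, 67], [28, ∞, 28], [86, 22, ∞]]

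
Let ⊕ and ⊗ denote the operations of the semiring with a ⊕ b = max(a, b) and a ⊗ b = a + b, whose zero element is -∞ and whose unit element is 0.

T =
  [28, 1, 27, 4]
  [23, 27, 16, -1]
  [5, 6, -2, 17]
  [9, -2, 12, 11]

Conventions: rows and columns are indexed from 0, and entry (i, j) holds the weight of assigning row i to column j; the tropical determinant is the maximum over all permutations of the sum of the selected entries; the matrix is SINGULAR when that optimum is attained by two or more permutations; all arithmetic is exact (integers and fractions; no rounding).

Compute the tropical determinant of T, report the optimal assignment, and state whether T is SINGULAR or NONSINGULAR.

σ = (0, 1, 2, 3): 28 + 27 + (-2) + 11 = 64
σ = (0, 1, 3, 2): 28 + 27 + 17 + 12 = 84
σ = (0, 2, 1, 3): 28 + 16 + 6 + 11 = 61
σ = (0, 2, 3, 1): 28 + 16 + 17 + (-2) = 59
σ = (0, 3, 1, 2): 28 + (-1) + 6 + 12 = 45
σ = (0, 3, 2, 1): 28 + (-1) + (-2) + (-2) = 23
σ = (1, 0, 2, 3): 1 + 23 + (-2) + 11 = 33
σ = (1, 0, 3, 2): 1 + 23 + 17 + 12 = 53
σ = (1, 2, 0, 3): 1 + 16 + 5 + 11 = 33
σ = (1, 2, 3, 0): 1 + 16 + 17 + 9 = 43
σ = (1, 3, 0, 2): 1 + (-1) + 5 + 12 = 17
σ = (1, 3, 2, 0): 1 + (-1) + (-2) + 9 = 7
σ = (2, 0, 1, 3): 27 + 23 + 6 + 11 = 67
σ = (2, 0, 3, 1): 27 + 23 + 17 + (-2) = 65
σ = (2, 1, 0, 3): 27 + 27 + 5 + 11 = 70
σ = (2, 1, 3, 0): 27 + 27 + 17 + 9 = 80
σ = (2, 3, 0, 1): 27 + (-1) + 5 + (-2) = 29
σ = (2, 3, 1, 0): 27 + (-1) + 6 + 9 = 41
σ = (3, 0, 1, 2): 4 + 23 + 6 + 12 = 45
σ = (3, 0, 2, 1): 4 + 23 + (-2) + (-2) = 23
σ = (3, 1, 0, 2): 4 + 27 + 5 + 12 = 48
σ = (3, 1, 2, 0): 4 + 27 + (-2) + 9 = 38
σ = (3, 2, 0, 1): 4 + 16 + 5 + (-2) = 23
σ = (3, 2, 1, 0): 4 + 16 + 6 + 9 = 35
Optimal value attained by: σ = (0, 1, 3, 2).
Answer: det⊕(T) = 84; verdict: NONSINGULAR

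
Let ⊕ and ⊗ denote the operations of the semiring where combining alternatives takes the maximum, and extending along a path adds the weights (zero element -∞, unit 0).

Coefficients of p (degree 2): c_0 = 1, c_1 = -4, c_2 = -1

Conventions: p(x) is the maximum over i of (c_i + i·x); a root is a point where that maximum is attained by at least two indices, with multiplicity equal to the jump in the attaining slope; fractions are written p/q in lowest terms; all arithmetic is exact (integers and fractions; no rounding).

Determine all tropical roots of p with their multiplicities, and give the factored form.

hull edge (i=0, c=1) to (i=2, c=-1): slope -1, span 2
Factored form: p(x) = -1 ⊗ (x ⊕ 1) ⊗ (x ⊕ 1)
Answer: roots = 1 (mult 2)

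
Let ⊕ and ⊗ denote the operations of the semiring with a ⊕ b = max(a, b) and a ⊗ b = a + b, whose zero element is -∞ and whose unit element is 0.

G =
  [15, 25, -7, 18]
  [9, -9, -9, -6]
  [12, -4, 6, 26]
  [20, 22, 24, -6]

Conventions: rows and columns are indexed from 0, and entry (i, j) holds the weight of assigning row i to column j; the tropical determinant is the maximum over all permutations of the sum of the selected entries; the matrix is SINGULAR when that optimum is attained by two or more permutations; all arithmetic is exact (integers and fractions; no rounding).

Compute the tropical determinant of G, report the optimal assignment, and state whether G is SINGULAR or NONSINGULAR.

σ = (0, 1, 2, 3): 15 + (-9) + 6 + (-6) = 6
σ = (0, 1, 3, 2): 15 + (-9) + 26 + 24 = 56
σ = (0, 2, 1, 3): 15 + (-9) + (-4) + (-6) = -4
σ = (0, 2, 3, 1): 15 + (-9) + 26 + 22 = 54
σ = (0, 3, 1, 2): 15 + (-6) + (-4) + 24 = 29
σ = (0, 3, 2, 1): 15 + (-6) + 6 + 22 = 37
σ = (1, 0, 2, 3): 25 + 9 + 6 + (-6) = 34
σ = (1, 0, 3, 2): 25 + 9 + 26 + 24 = 84
σ = (1, 2, 0, 3): 25 + (-9) + 12 + (-6) = 22
σ = (1, 2, 3, 0): 25 + (-9) + 26 + 20 = 62
σ = (1, 3, 0, 2): 25 + (-6) + 12 + 24 = 55
σ = (1, 3, 2, 0): 25 + (-6) + 6 + 20 = 45
σ = (2, 0, 1, 3): (-7) + 9 + (-4) + (-6) = -8
σ = (2, 0, 3, 1): (-7) + 9 + 26 + 22 = 50
σ = (2, 1, 0, 3): (-7) + (-9) + 12 + (-6) = -10
σ = (2, 1, 3, 0): (-7) + (-9) + 26 + 20 = 30
σ = (2, 3, 0, 1): (-7) + (-6) + 12 + 22 = 21
σ = (2, 3, 1, 0): (-7) + (-6) + (-4) + 20 = 3
σ = (3, 0, 1, 2): 18 + 9 + (-4) + 24 = 47
σ = (3, 0, 2, 1): 18 + 9 + 6 + 22 = 55
σ = (3, 1, 0, 2): 18 + (-9) + 12 + 24 = 45
σ = (3, 1, 2, 0): 18 + (-9) + 6 + 20 = 35
σ = (3, 2, 0, 1): 18 + (-9) + 12 + 22 = 43
σ = (3, 2, 1, 0): 18 + (-9) + (-4) + 20 = 25
Optimal value attained by: σ = (1, 0, 3, 2).
Answer: det⊕(G) = 84; verdict: NONSINGULAR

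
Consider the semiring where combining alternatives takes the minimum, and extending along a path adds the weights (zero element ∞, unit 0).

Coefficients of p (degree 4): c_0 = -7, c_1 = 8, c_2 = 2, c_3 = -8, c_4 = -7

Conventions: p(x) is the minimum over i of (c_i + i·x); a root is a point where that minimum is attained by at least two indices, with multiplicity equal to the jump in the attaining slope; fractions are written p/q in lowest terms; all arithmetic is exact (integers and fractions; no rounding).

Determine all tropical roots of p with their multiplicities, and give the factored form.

hull edge (i=0, c=-7) to (i=3, c=-8): slope -1/3, span 3
hull edge (i=3, c=-8) to (i=4, c=-7): slope 1, span 1
Factored form: p(x) = -7 ⊗ (x ⊕ (-1)) ⊗ (x ⊕ 1/3) ⊗ (x ⊕ 1/3) ⊗ (x ⊕ 1/3)
Answer: roots = -1 (mult 1), 1/3 (mult 3)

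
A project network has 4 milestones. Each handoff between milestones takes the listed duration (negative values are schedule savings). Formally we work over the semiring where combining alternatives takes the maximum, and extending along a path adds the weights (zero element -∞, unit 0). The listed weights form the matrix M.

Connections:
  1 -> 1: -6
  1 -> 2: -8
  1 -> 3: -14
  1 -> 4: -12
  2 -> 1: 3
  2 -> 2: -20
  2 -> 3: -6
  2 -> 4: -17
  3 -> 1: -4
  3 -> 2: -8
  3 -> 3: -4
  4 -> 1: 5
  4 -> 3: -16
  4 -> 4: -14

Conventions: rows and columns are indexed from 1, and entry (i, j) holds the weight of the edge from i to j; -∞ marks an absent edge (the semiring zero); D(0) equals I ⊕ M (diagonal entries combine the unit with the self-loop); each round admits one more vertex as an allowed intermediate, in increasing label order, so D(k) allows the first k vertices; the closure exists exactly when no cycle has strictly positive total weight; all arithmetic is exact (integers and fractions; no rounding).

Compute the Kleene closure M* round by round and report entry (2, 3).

D(0):
  [0, -8, -14, -12]
  [3, 0, -6, -17]
  [-4, -8, 0, -∞]
  [5, -∞, -16, 0]
D(1):
  [0, -8, -14, -12]
  [3, 0, -6, -9]
  [-4, -8, 0, -16]
  [5, -3, -9, 0]
D(2):
  [0, -8, -14, -12]
  [3, 0, -6, -9]
  [-4, -8, 0, -16]
  [5, -3, -9, 0]
D(3):
  [0, -8, -14, -12]
  [3, 0, -6, -9]
  [-4, -8, 0, -16]
  [5, -3, -9, 0]
D(4):
  [0, -8, -14, -12]
  [3, 0, -6, -9]
  [-4, -8, 0, -16]
  [5, -3, -9, 0]
Answer: M*[2][3] = -6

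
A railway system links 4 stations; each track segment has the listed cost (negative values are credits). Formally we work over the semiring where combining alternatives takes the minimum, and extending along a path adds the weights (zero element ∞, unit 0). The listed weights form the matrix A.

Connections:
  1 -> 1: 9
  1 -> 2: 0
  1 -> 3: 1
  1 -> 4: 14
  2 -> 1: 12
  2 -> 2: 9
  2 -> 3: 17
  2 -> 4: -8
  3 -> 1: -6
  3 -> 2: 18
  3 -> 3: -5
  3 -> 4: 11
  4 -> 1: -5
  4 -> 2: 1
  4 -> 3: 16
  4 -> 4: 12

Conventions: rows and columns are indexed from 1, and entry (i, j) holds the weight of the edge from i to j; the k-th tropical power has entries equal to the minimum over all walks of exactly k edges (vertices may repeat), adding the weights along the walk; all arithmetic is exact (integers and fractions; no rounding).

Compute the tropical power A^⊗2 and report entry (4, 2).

A^⊗2:
  [-5, 9, -4, -8]
  [-13, -7, 8, 1]
  [-11, -6, -10, 6]
  [4, -5, -4, -7]
Key observation: the optimum is the walk 4->1->2, with weight (-5) + 0 = -5.
Optimal value attained by: walk 4->1->2.
Answer: (A^⊗2)[4][2] = -5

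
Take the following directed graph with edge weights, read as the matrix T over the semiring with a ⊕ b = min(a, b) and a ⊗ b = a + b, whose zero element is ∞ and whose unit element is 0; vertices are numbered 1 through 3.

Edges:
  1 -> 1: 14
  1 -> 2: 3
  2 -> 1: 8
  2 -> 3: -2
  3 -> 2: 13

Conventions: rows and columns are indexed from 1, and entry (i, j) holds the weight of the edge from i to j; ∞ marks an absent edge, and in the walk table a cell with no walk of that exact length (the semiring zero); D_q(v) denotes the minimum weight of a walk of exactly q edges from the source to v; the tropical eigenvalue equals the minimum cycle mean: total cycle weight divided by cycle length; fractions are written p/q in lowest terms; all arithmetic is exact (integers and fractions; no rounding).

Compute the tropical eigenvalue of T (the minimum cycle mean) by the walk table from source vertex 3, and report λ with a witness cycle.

q=0: [∞, ∞, 0]
q=1: [∞, 13, ∞]
q=2: [21, ∞, 11]
q=3: [35, 24, ∞]
Optimal cycle mean attained by: cycle 1->2->1, total 3 + 8, length 2.
Answer: λ = 11/2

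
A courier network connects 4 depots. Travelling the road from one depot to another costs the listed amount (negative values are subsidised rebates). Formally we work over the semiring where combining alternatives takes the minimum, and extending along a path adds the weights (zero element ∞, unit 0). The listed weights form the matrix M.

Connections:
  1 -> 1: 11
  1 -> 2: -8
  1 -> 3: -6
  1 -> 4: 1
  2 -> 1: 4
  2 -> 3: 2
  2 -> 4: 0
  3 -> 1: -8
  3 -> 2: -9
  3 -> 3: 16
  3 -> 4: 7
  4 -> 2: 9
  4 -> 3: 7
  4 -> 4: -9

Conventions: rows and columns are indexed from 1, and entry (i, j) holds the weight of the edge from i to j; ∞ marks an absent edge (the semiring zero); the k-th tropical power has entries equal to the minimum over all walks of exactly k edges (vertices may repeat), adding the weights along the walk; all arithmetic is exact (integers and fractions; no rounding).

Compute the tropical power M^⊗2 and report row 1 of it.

M^⊗2:
  [-14, -15, -6, -8]
  [-6, -7, -2, -9]
  [-5, -16, -14, -9]
  [-1, -2, -2, -18]
Answer: row 1 of M^⊗2 = [-14, -15, -6, -8]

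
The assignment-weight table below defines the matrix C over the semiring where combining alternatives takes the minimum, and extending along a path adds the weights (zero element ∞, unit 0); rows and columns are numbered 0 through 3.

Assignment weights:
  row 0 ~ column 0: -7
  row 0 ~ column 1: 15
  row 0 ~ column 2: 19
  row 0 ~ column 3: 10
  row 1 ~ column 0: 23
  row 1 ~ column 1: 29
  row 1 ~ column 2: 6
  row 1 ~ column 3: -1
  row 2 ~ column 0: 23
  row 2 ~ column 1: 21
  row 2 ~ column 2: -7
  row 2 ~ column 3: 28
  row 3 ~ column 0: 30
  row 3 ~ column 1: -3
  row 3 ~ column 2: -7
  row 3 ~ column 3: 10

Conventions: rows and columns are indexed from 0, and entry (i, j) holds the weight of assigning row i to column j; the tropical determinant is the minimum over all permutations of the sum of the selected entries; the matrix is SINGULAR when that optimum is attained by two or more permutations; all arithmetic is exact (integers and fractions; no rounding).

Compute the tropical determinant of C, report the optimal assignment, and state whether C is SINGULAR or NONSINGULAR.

σ = (0, 1, 2, 3): (-7) + 29 + (-7) + 10 = 25
σ = (0, 1, 3, 2): (-7) + 29 + 28 + (-7) = 43
σ = (0, 2, 1, 3): (-7) + 6 + 21 + 10 = 30
σ = (0, 2, 3, 1): (-7) + 6 + 28 + (-3) = 24
σ = (0, 3, 1, 2): (-7) + (-1) + 21 + (-7) = 6
σ = (0, 3, 2, 1): (-7) + (-1) + (-7) + (-3) = -18
σ = (1, 0, 2, 3): 15 + 23 + (-7) + 10 = 41
σ = (1, 0, 3, 2): 15 + 23 + 28 + (-7) = 59
σ = (1, 2, 0, 3): 15 + 6 + 23 + 10 = 54
σ = (1, 2, 3, 0): 15 + 6 + 28 + 30 = 79
σ = (1, 3, 0, 2): 15 + (-1) + 23 + (-7) = 30
σ = (1, 3, 2, 0): 15 + (-1) + (-7) + 30 = 37
σ = (2, 0, 1, 3): 19 + 23 + 21 + 10 = 73
σ = (2, 0, 3, 1): 19 + 23 + 28 + (-3) = 67
σ = (2, 1, 0, 3): 19 + 29 + 23 + 10 = 81
σ = (2, 1, 3, 0): 19 + 29 + 28 + 30 = 106
σ = (2, 3, 0, 1): 19 + (-1) + 23 + (-3) = 38
σ = (2, 3, 1, 0): 19 + (-1) + 21 + 30 = 69
σ = (3, 0, 1, 2): 10 + 23 + 21 + (-7) = 47
σ = (3, 0, 2, 1): 10 + 23 + (-7) + (-3) = 23
σ = (3, 1, 0, 2): 10 + 29 + 23 + (-7) = 55
σ = (3, 1, 2, 0): 10 + 29 + (-7) + 30 = 62
σ = (3, 2, 0, 1): 10 + 6 + 23 + (-3) = 36
σ = (3, 2, 1, 0): 10 + 6 + 21 + 30 = 67
Optimal value attained by: σ = (0, 3, 2, 1).
Answer: det⊕(C) = -18; verdict: NONSINGULAR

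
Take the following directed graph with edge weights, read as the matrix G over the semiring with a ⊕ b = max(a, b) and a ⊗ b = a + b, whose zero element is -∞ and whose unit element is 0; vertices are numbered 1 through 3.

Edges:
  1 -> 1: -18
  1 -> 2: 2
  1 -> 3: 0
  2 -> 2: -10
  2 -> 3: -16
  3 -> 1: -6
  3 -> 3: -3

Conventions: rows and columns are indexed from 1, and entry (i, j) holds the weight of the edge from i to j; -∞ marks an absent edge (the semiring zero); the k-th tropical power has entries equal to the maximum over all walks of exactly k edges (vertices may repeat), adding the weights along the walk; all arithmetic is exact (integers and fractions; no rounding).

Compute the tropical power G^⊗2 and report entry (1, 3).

G^⊗2:
  [-6, -8, -3]
  [-22, -20, -19]
  [-9, -4, -6]
Key observation: the optimum is the walk 1->3->3, with weight 0 + (-3) = -3.
Optimal value attained by: walk 1->3->3.
Answer: (G^⊗2)[1][3] = -3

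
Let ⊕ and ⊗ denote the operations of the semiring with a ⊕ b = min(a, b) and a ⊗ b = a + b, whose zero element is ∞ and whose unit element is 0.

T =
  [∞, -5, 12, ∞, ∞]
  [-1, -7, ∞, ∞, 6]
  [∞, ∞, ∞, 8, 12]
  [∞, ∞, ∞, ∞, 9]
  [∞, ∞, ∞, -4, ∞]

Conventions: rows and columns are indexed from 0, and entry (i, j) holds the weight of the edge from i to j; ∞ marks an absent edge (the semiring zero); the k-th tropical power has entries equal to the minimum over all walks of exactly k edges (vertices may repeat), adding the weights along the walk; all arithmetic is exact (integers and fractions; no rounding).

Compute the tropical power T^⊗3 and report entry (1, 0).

T^⊗2:
  [-6, -12, ∞, 20, 1]
  [-8, -14, 11, 2, -1]
  [∞, ∞, ∞, 8, 17]
  [∞, ∞, ∞, 5, ∞]
  [∞, ∞, ∞, ∞, 5]
T^⊗3:
  [-13, -19, 6, -3, -6]
  [-15, -21, 4, -5, -8]
  [∞, ∞, ∞, 13, 17]
  [∞, ∞, ∞, ∞, 14]
  [∞, ∞, ∞, 1, ∞]
Key observation: the optimum is the walk 1->1->1->0, with weight (-7) + (-7) + (-1) = -15.
Optimal value attained by: walk 1->1->1->0.
Answer: (T^⊗3)[1][0] = -15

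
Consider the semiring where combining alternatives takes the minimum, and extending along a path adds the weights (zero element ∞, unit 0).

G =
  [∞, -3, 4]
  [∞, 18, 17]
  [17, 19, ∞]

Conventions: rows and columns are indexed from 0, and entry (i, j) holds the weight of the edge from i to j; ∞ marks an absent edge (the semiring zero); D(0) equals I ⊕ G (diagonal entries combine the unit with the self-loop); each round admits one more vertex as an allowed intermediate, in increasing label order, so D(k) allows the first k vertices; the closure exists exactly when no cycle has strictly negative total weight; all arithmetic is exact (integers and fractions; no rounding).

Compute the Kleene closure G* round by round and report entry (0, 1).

D(0):
  [0, -3, 4]
  [∞, 0, 17]
  [17, 19, 0]
D(1):
  [0, -3, 4]
  [∞, 0, 17]
  [17, 14, 0]
D(2):
  [0, -3, 4]
  [∞, 0, 17]
  [17, 14, 0]
D(3):
  [0, -3, 4]
  [34, 0, 17]
  [17, 14, 0]
Answer: G*[0][1] = -3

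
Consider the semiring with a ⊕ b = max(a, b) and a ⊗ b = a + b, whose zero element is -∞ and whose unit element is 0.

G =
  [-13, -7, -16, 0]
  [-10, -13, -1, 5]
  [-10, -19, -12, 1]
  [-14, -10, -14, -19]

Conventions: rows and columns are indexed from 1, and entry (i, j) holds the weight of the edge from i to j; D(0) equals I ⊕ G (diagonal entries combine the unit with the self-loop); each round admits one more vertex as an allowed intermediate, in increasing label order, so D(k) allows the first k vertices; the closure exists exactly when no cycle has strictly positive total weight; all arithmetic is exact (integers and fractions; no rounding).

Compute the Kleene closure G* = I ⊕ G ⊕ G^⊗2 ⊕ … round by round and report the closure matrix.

D(0):
  [0, -7, -16, 0]
  [-10, 0, -1, 5]
  [-10, -19, 0, 1]
  [-14, -10, -14, 0]
D(1):
  [0, -7, -16, 0]
  [-10, 0, -1, 5]
  [-10, -17, 0, 1]
  [-14, -10, -14, 0]
D(2):
  [0, -7, -8, 0]
  [-10, 0, -1, 5]
  [-10, -17, 0, 1]
  [-14, -10, -11, 0]
D(3):
  [0, -7, -8, 0]
  [-10, 0, -1, 5]
  [-10, -17, 0, 1]
  [-14, -10, -11, 0]
D(4):
  [0, -7, -8, 0]
  [-9, 0, -1, 5]
  [-10, -9, 0, 1]
  [-14, -10, -11, 0]
Answer: G* = [[0, -7, -8, 0], [-9, 0, -1, 5], [-10, -9, 0, 1], [-14, -10, -11, 0]]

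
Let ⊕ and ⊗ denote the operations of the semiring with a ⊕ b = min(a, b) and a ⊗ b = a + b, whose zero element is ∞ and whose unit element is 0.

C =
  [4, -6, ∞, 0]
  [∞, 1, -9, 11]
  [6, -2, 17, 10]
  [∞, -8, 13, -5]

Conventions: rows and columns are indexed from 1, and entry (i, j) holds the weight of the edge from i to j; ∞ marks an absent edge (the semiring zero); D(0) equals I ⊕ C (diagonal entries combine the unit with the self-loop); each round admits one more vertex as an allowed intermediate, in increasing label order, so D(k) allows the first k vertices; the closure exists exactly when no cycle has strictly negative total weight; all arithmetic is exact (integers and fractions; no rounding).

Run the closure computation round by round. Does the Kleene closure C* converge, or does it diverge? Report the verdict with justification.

Detection: at round 0, diagonal entry (4, 4) turns strictly negative.
Key observation: the cycle 4->4 has total weight (-5), which is strictly negative.
Answer: DIVERGES — negative cycle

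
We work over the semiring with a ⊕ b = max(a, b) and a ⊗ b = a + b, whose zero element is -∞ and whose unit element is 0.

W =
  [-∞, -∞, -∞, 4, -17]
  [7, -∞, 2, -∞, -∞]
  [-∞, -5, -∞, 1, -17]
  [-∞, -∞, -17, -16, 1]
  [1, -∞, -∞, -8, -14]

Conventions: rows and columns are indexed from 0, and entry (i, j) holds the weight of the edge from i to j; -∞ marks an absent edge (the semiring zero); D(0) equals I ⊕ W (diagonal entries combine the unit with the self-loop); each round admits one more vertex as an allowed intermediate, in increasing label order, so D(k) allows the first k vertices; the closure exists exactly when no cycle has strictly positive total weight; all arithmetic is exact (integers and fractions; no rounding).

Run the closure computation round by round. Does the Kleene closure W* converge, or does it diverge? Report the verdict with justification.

D(0):
  [0, -∞, -∞, 4, -17]
  [7, 0, 2, -∞, -∞]
  [-∞, -5, 0, 1, -17]
  [-∞, -∞, -17, 0, 1]
  [1, -∞, -∞, -8, 0]
D(1):
  [0, -∞, -∞, 4, -17]
  [7, 0, 2, 11, -10]
  [-∞, -5, 0, 1, -17]
  [-∞, -∞, -17, 0, 1]
  [1, -∞, -∞, 5, 0]
D(2):
  [0, -∞, -∞, 4, -17]
  [7, 0, 2, 11, -10]
  [2, -5, 0, 6, -15]
  [-∞, -∞, -17, 0, 1]
  [1, -∞, -∞, 5, 0]
D(3):
  [0, -∞, -∞, 4, -17]
  [7, 0, 2, 11, -10]
  [2, -5, 0, 6, -15]
  [-15, -22, -17, 0, 1]
  [1, -∞, -∞, 5, 0]
Detection: at round 4, diagonal entry (4, 4) turns strictly positive.
Key observation: the cycle 4->0->3->4 has total weight 1 + 4 + 1, which is strictly positive.
Answer: DIVERGES — positive cycle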